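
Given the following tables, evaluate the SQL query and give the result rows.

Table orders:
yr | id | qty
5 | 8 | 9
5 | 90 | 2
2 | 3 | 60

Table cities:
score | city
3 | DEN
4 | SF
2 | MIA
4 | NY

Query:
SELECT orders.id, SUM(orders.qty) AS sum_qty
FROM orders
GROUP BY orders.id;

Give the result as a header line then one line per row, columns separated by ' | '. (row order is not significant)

After GROUP BY (3 rows):
orders.id | sum_qty
8 | 9
90 | 2
3 | 60

== RESULT ==
orders.id | sum_qty
8 | 9
90 | 2
3 | 60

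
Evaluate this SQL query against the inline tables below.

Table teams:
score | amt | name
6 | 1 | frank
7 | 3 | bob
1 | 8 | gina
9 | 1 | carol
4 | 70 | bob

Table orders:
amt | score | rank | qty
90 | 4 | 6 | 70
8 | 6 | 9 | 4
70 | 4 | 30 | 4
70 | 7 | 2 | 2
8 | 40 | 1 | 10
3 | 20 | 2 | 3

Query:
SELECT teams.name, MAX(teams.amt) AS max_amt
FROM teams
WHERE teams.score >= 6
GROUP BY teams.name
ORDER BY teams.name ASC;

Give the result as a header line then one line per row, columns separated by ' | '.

After WHERE (3 rows):
teams.score | teams.amt | teams.name
6 | 1 | frank
7 | 3 | bob
9 | 1 | carol
After GROUP BY (3 rows):
teams.name | max_amt
frank | 1
bob | 3
carol | 1
After ORDER BY (3 rows):
teams.name | max_amt
bob | 3
carol | 1
frank | 1

== RESULT ==
teams.name | max_amt
bob | 3
carol | 1
frank | 1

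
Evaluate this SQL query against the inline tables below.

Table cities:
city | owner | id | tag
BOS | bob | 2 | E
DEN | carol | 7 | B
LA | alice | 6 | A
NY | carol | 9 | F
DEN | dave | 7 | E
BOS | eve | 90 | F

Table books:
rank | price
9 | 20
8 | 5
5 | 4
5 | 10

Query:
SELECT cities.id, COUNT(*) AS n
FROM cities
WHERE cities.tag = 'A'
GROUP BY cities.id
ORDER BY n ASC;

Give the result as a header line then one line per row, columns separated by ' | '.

== RESULT ==
cities.id | n
6 | 1

Derivation:
After WHERE (1 rows):
cities.city | cities.owner | cities.id | cities.tag
LA | alice | 6 | A
After GROUP BY (1 rows):
cities.id | n
6 | 1
After ORDER BY (1 rows):
cities.id | n
6 | 1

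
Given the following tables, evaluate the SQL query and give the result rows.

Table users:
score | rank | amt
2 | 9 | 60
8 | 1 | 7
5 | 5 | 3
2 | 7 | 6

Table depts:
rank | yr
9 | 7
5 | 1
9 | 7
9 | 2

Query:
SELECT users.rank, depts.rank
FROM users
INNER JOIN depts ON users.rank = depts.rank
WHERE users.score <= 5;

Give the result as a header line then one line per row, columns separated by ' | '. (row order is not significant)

== RESULT ==
users.rank | depts.rank
9 | 9
9 | 9
9 | 9
5 | 5

Derivation:
After JOIN depts (4 rows):
users.score | users.rank | users.amt | depts.rank | depts.yr
2 | 9 | 60 | 9 | 7
2 | 9 | 60 | 9 | 7
2 | 9 | 60 | 9 | 2
5 | 5 | 3 | 5 | 1
After WHERE (4 rows):
users.score | users.rank | users.amt | depts.rank | depts.yr
2 | 9 | 60 | 9 | 7
2 | 9 | 60 | 9 | 7
2 | 9 | 60 | 9 | 2
5 | 5 | 3 | 5 | 1
After SELECT (4 rows):
users.rank | depts.rank
9 | 9
9 | 9
9 | 9
5 | 5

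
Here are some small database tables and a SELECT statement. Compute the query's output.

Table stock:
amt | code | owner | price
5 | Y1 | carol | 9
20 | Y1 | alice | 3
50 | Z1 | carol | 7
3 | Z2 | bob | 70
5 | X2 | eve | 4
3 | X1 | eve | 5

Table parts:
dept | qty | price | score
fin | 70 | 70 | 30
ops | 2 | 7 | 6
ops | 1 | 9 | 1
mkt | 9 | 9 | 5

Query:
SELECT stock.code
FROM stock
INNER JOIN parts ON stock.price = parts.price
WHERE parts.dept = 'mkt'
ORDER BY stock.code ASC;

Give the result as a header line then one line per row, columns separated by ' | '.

After JOIN parts (4 rows):
stock.amt | stock.code | stock.owner | stock.price | parts.dept | parts.qty | parts.price | parts.score
5 | Y1 | carol | 9 | ops | 1 | 9 | 1
5 | Y1 | carol | 9 | mkt | 9 | 9 | 5
50 | Z1 | carol | 7 | ops | 2 | 7 | 6
3 | Z2 | bob | 70 | fin | 70 | 70 | 30
After WHERE (1 rows):
stock.amt | stock.code | stock.owner | stock.price | parts.dept | parts.qty | parts.price | parts.score
5 | Y1 | carol | 9 | mkt | 9 | 9 | 5
After SELECT (1 rows):
stock.code
Y1
After ORDER BY (1 rows):
stock.code
Y1

== RESULT ==
stock.code
Y1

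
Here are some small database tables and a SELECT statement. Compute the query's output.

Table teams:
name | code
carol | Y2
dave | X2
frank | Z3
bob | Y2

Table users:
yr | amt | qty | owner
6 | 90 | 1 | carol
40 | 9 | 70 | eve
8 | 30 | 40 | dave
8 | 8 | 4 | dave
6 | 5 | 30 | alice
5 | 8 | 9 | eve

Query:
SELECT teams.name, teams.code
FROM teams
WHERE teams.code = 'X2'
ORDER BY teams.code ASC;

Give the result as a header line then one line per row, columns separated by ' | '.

== RESULT ==
teams.name | teams.code
dave | X2

Derivation:
After WHERE (1 rows):
teams.name | teams.code
dave | X2
After SELECT (1 rows):
teams.name | teams.code
dave | X2
After ORDER BY (1 rows):
teams.name | teams.code
dave | X2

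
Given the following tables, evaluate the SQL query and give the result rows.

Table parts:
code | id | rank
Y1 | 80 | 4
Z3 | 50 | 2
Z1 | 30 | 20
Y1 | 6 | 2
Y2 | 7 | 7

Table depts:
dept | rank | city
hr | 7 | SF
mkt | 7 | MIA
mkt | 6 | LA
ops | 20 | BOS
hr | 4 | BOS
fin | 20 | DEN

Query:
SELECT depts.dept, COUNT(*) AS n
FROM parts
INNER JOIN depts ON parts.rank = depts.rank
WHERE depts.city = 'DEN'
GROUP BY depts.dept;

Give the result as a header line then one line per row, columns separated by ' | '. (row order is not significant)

== RESULT ==
depts.dept | n
fin | 1

Derivation:
After JOIN depts (5 rows):
parts.code | parts.id | parts.rank | depts.dept | depts.rank | depts.city
Y1 | 80 | 4 | hr | 4 | BOS
Z1 | 30 | 20 | ops | 20 | BOS
Z1 | 30 | 20 | fin | 20 | DEN
Y2 | 7 | 7 | hr | 7 | SF
Y2 | 7 | 7 | mkt | 7 | MIA
After WHERE (1 rows):
parts.code | parts.id | parts.rank | depts.dept | depts.rank | depts.city
Z1 | 30 | 20 | fin | 20 | DEN
After GROUP BY (1 rows):
depts.dept | n
fin | 1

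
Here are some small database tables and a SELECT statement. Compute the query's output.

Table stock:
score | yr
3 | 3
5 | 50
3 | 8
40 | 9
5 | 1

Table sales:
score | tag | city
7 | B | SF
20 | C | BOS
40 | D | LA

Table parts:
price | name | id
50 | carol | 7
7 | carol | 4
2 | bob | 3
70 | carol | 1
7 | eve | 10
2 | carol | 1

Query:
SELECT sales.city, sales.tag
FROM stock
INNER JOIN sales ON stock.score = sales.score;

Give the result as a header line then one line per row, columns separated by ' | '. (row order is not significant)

After JOIN sales (1 rows):
stock.score | stock.yr | sales.score | sales.tag | sales.city
40 | 9 | 40 | D | LA
After SELECT (1 rows):
sales.city | sales.tag
LA | D

== RESULT ==
sales.city | sales.tag
LA | D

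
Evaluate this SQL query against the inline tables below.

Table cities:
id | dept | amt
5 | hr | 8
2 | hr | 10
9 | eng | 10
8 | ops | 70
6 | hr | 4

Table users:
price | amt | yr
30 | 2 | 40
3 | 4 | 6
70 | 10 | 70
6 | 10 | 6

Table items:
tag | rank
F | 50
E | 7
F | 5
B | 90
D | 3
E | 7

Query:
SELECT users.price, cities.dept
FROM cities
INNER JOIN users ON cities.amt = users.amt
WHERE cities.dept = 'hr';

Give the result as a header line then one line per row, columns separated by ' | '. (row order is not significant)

After JOIN users (5 rows):
cities.id | cities.dept | cities.amt | users.price | users.amt | users.yr
2 | hr | 10 | 70 | 10 | 70
2 | hr | 10 | 6 | 10 | 6
9 | eng | 10 | 70 | 10 | 70
9 | eng | 10 | 6 | 10 | 6
6 | hr | 4 | 3 | 4 | 6
After WHERE (3 rows):
cities.id | cities.dept | cities.amt | users.price | users.amt | users.yr
2 | hr | 10 | 70 | 10 | 70
2 | hr | 10 | 6 | 10 | 6
6 | hr | 4 | 3 | 4 | 6
After SELECT (3 rows):
users.price | cities.dept
70 | hr
6 | hr
3 | hr

== RESULT ==
users.price | cities.dept
70 | hr
6 | hr
3 | hr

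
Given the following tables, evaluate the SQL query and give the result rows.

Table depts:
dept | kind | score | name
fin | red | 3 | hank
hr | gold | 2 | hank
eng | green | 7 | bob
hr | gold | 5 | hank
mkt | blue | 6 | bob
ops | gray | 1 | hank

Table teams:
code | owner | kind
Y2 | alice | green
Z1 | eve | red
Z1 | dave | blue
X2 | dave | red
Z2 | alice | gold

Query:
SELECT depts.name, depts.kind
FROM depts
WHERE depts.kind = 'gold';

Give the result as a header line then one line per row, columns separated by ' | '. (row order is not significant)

== RESULT ==
depts.name | depts.kind
hank | gold
hank | gold

Derivation:
After WHERE (2 rows):
depts.dept | depts.kind | depts.score | depts.name
hr | gold | 2 | hank
hr | gold | 5 | hank
After SELECT (2 rows):
depts.name | depts.kind
hank | gold
hank | gold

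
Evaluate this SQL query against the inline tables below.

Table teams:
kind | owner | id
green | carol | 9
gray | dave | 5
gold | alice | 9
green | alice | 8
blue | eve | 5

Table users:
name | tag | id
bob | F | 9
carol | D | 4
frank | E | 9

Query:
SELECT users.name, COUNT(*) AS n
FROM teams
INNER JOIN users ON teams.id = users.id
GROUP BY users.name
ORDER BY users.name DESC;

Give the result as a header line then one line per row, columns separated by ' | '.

After JOIN users (4 rows):
teams.kind | teams.owner | teams.id | users.name | users.tag | users.id
green | carol | 9 | bob | F | 9
green | carol | 9 | frank | E | 9
gold | alice | 9 | bob | F | 9
gold | alice | 9 | frank | E | 9
After GROUP BY (2 rows):
users.name | n
bob | 2
frank | 2
After ORDER BY (2 rows):
users.name | n
frank | 2
bob | 2

== RESULT ==
users.name | n
frank | 2
bob | 2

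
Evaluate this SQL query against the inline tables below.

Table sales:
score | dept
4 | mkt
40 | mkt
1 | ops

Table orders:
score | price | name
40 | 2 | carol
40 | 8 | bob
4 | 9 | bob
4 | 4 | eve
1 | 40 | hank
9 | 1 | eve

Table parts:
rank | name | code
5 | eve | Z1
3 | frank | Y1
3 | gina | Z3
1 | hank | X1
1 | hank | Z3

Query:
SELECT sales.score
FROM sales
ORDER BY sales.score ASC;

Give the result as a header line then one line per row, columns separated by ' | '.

== RESULT ==
sales.score
1
4
40

Derivation:
After SELECT (3 rows):
sales.score
4
40
1
After ORDER BY (3 rows):
sales.score
1
4
40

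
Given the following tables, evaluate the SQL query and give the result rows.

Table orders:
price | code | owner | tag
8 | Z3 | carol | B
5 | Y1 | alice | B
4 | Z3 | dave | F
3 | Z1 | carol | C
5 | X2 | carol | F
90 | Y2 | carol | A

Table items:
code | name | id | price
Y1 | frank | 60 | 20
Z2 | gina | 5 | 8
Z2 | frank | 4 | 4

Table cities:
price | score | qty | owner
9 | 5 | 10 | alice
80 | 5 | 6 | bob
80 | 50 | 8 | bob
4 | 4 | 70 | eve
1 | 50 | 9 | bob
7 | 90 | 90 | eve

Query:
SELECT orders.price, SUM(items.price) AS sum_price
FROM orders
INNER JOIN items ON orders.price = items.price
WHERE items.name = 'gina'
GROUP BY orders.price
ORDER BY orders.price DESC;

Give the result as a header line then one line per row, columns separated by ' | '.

After JOIN items (2 rows):
orders.price | orders.code | orders.owner | orders.tag | items.code | items.name | items.id | items.price
8 | Z3 | carol | B | Z2 | gina | 5 | 8
4 | Z3 | dave | F | Z2 | frank | 4 | 4
After WHERE (1 rows):
orders.price | orders.code | orders.owner | orders.tag | items.code | items.name | items.id | items.price
8 | Z3 | carol | B | Z2 | gina | 5 | 8
After GROUP BY (1 rows):
orders.price | sum_price
8 | 8
After ORDER BY (1 rows):
orders.price | sum_price
8 | 8

== RESULT ==
orders.price | sum_price
8 | 8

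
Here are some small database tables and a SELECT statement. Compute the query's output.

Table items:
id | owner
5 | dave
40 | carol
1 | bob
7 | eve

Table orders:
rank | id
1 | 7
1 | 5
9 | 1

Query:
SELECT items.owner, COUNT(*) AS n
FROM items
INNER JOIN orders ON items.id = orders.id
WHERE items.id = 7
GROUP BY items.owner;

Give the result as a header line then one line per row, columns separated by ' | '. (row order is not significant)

== RESULT ==
items.owner | n
eve | 1

Derivation:
After JOIN orders (3 rows):
items.id | items.owner | orders.rank | orders.id
5 | dave | 1 | 5
1 | bob | 9 | 1
7 | eve | 1 | 7
After WHERE (1 rows):
items.id | items.owner | orders.rank | orders.id
7 | eve | 1 | 7
After GROUP BY (1 rows):
items.owner | n
eve | 1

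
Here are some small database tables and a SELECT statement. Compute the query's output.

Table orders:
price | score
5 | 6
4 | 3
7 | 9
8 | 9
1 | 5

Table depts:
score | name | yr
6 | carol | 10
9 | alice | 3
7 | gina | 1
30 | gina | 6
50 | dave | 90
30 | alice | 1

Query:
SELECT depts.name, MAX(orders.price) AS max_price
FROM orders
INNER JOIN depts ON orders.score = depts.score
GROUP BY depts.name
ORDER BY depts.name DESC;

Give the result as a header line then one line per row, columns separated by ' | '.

== RESULT ==
depts.name | max_price
carol | 5
alice | 8

Derivation:
After JOIN depts (3 rows):
orders.price | orders.score | depts.score | depts.name | depts.yr
5 | 6 | 6 | carol | 10
7 | 9 | 9 | alice | 3
8 | 9 | 9 | alice | 3
After GROUP BY (2 rows):
depts.name | max_price
carol | 5
alice | 8
After ORDER BY (2 rows):
depts.name | max_price
carol | 5
alice | 8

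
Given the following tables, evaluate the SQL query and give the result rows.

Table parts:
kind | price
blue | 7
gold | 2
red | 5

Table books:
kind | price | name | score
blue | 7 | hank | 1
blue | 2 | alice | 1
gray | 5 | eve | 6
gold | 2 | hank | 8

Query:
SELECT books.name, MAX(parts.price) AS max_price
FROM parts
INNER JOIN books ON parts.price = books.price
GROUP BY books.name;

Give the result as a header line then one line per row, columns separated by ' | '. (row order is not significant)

== RESULT ==
books.name | max_price
hank | 7
alice | 2
eve | 5

Derivation:
After JOIN books (4 rows):
parts.kind | parts.price | books.kind | books.price | books.name | books.score
blue | 7 | blue | 7 | hank | 1
gold | 2 | blue | 2 | alice | 1
gold | 2 | gold | 2 | hank | 8
red | 5 | gray | 5 | eve | 6
After GROUP BY (3 rows):
books.name | max_price
hank | 7
alice | 2
eve | 5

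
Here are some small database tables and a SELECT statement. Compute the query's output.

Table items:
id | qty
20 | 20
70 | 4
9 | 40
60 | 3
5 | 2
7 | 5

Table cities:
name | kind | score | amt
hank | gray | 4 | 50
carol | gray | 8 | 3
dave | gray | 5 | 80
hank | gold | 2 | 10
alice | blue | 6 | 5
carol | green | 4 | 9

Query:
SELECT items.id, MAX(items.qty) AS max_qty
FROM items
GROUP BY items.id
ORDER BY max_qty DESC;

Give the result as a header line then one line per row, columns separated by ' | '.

After GROUP BY (6 rows):
items.id | max_qty
20 | 20
70 | 4
9 | 40
60 | 3
5 | 2
7 | 5
After ORDER BY (6 rows):
items.id | max_qty
9 | 40
20 | 20
7 | 5
70 | 4
60 | 3
5 | 2

== RESULT ==
items.id | max_qty
9 | 40
20 | 20
7 | 5
70 | 4
60 | 3
5 | 2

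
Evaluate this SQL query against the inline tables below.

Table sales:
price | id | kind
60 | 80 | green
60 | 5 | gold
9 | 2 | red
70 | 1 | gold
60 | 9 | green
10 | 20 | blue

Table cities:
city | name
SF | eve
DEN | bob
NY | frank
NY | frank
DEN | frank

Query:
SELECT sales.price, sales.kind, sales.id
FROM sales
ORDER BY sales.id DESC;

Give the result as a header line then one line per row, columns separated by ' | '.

After SELECT (6 rows):
sales.price | sales.kind | sales.id
60 | green | 80
60 | gold | 5
9 | red | 2
70 | gold | 1
60 | green | 9
10 | blue | 20
After ORDER BY (6 rows):
sales.price | sales.kind | sales.id
60 | green | 80
10 | blue | 20
60 | green | 9
60 | gold | 5
9 | red | 2
70 | gold | 1

== RESULT ==
sales.price | sales.kind | sales.id
60 | green | 80
10 | blue | 20
60 | green | 9
60 | gold | 5
9 | red | 2
70 | gold | 1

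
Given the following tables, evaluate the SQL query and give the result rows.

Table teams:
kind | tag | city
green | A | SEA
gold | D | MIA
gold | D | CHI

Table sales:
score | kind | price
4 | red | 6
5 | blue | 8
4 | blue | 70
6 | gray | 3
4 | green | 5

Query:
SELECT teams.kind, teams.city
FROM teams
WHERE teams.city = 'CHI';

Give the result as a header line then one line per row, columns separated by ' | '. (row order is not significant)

== RESULT ==
teams.kind | teams.city
gold | CHI

Derivation:
After WHERE (1 rows):
teams.kind | teams.tag | teams.city
gold | D | CHI
After SELECT (1 rows):
teams.kind | teams.city
gold | CHI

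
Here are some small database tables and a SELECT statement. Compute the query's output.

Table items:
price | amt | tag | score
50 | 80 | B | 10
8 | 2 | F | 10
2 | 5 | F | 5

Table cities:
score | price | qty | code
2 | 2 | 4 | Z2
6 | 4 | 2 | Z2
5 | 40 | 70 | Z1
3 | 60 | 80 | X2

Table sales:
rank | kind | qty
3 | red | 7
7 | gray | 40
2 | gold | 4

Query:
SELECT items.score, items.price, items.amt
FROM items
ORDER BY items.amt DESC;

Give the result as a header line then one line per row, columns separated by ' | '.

After SELECT (3 rows):
items.score | items.price | items.amt
10 | 50 | 80
10 | 8 | 2
5 | 2 | 5
After ORDER BY (3 rows):
items.score | items.price | items.amt
10 | 50 | 80
5 | 2 | 5
10 | 8 | 2

== RESULT ==
items.score | items.price | items.amt
10 | 50 | 80
5 | 2 | 5
10 | 8 | 2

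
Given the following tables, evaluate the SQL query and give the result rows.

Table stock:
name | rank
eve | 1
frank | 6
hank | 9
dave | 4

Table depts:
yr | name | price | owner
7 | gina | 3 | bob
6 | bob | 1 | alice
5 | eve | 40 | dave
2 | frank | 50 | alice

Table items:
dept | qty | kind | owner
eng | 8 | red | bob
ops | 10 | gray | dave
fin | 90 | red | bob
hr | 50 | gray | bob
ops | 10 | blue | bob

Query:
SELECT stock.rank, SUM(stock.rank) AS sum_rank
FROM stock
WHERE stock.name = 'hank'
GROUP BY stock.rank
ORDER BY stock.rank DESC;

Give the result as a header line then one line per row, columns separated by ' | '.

== RESULT ==
stock.rank | sum_rank
9 | 9

Derivation:
After WHERE (1 rows):
stock.name | stock.rank
hank | 9
After GROUP BY (1 rows):
stock.rank | sum_rank
9 | 9
After ORDER BY (1 rows):
stock.rank | sum_rank
9 | 9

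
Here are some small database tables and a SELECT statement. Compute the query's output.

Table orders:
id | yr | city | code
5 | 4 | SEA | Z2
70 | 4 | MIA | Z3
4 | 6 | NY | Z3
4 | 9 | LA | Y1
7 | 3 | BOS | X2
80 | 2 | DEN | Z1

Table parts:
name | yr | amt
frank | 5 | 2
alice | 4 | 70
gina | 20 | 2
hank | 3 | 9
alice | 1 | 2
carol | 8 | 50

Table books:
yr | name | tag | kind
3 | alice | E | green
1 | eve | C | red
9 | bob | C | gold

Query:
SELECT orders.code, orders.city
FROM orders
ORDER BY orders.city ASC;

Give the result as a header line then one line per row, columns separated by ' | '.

After SELECT (6 rows):
orders.code | orders.city
Z2 | SEA
Z3 | MIA
Z3 | NY
Y1 | LA
X2 | BOS
Z1 | DEN
After ORDER BY (6 rows):
orders.code | orders.city
X2 | BOS
Z1 | DEN
Y1 | LA
Z3 | MIA
Z3 | NY
Z2 | SEA

== RESULT ==
orders.code | orders.city
X2 | BOS
Z1 | DEN
Y1 | LA
Z3 | MIA
Z3 | NY
Z2 | SEA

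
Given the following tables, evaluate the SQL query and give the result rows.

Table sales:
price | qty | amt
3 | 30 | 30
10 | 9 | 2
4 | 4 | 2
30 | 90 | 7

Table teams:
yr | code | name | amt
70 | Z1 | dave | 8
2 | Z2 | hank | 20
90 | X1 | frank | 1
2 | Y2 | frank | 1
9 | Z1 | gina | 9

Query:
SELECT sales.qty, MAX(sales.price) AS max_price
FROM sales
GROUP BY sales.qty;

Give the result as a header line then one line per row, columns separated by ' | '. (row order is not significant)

== RESULT ==
sales.qty | max_price
30 | 3
9 | 10
4 | 4
90 | 30

Derivation:
After GROUP BY (4 rows):
sales.qty | max_price
30 | 3
9 | 10
4 | 4
90 | 30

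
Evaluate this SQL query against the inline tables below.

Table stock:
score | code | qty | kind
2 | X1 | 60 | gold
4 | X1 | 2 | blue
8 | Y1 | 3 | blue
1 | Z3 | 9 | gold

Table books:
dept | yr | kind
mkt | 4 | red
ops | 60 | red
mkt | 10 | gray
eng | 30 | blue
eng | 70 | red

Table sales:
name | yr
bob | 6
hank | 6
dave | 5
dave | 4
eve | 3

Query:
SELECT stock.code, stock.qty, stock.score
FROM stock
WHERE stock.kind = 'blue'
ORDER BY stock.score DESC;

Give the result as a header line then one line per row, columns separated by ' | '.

After WHERE (2 rows):
stock.score | stock.code | stock.qty | stock.kind
4 | X1 | 2 | blue
8 | Y1 | 3 | blue
After SELECT (2 rows):
stock.code | stock.qty | stock.score
X1 | 2 | 4
Y1 | 3 | 8
After ORDER BY (2 rows):
stock.code | stock.qty | stock.score
Y1 | 3 | 8
X1 | 2 | 4

== RESULT ==
stock.code | stock.qty | stock.score
Y1 | 3 | 8
X1 | 2 | 4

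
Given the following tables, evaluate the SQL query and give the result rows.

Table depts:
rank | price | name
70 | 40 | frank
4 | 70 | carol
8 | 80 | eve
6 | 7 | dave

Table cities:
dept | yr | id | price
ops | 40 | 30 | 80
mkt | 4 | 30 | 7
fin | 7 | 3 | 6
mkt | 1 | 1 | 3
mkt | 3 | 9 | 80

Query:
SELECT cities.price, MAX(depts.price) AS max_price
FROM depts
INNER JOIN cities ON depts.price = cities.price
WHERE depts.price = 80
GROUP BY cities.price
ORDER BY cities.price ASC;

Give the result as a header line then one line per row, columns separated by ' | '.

After JOIN cities (3 rows):
depts.rank | depts.price | depts.name | cities.dept | cities.yr | cities.id | cities.price
8 | 80 | eve | ops | 40 | 30 | 80
8 | 80 | eve | mkt | 3 | 9 | 80
6 | 7 | dave | mkt | 4 | 30 | 7
After WHERE (2 rows):
depts.rank | depts.price | depts.name | cities.dept | cities.yr | cities.id | cities.price
8 | 80 | eve | ops | 40 | 30 | 80
8 | 80 | eve | mkt | 3 | 9 | 80
After GROUP BY (1 rows):
cities.price | max_price
80 | 80
After ORDER BY (1 rows):
cities.price | max_price
80 | 80

== RESULT ==
cities.price | max_price
80 | 80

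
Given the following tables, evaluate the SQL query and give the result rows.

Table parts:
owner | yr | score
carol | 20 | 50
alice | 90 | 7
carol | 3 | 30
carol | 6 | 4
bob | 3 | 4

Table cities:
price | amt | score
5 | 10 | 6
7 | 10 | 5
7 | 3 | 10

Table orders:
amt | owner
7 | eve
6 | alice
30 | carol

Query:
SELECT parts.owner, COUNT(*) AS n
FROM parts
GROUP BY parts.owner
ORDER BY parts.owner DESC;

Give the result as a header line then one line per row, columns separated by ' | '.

After GROUP BY (3 rows):
parts.owner | n
carol | 3
alice | 1
bob | 1
After ORDER BY (3 rows):
parts.owner | n
carol | 3
bob | 1
alice | 1

== RESULT ==
parts.owner | n
carol | 3
bob | 1
alice | 1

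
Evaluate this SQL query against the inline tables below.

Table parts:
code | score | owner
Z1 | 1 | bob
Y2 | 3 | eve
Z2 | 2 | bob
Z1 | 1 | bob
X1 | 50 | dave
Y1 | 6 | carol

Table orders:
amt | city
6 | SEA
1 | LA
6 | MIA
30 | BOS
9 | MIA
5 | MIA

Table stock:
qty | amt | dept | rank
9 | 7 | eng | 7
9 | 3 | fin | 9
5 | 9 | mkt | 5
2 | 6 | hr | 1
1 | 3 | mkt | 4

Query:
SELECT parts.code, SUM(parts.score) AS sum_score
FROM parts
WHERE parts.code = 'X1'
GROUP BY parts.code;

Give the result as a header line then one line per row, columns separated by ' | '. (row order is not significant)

After WHERE (1 rows):
parts.code | parts.score | parts.owner
X1 | 50 | dave
After GROUP BY (1 rows):
parts.code | sum_score
X1 | 50

== RESULT ==
parts.code | sum_score
X1 | 50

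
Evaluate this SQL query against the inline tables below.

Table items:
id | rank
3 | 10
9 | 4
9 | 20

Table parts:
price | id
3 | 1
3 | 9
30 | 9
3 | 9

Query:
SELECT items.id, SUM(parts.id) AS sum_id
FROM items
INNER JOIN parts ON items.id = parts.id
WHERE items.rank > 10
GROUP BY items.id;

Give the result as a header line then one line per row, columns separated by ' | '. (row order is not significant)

After JOIN parts (6 rows):
items.id | items.rank | parts.price | parts.id
9 | 4 | 3 | 9
9 | 4 | 30 | 9
9 | 4 | 3 | 9
9 | 20 | 3 | 9
9 | 20 | 30 | 9
9 | 20 | 3 | 9
After WHERE (3 rows):
items.id | items.rank | parts.price | parts.id
9 | 20 | 3 | 9
9 | 20 | 30 | 9
9 | 20 | 3 | 9
After GROUP BY (1 rows):
items.id | sum_id
9 | 27

== RESULT ==
items.id | sum_id
9 | 27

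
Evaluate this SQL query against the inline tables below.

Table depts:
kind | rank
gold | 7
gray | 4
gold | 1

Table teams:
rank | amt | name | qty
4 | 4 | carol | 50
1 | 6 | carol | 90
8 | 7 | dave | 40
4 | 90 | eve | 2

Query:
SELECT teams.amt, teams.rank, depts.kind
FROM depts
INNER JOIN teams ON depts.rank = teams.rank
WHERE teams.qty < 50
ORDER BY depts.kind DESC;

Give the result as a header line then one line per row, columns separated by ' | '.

After JOIN teams (3 rows):
depts.kind | depts.rank | teams.rank | teams.amt | teams.name | teams.qty
gray | 4 | 4 | 4 | carol | 50
gray | 4 | 4 | 90 | eve | 2
gold | 1 | 1 | 6 | carol | 90
After WHERE (1 rows):
depts.kind | depts.rank | teams.rank | teams.amt | teams.name | teams.qty
gray | 4 | 4 | 90 | eve | 2
After SELECT (1 rows):
teams.amt | teams.rank | depts.kind
90 | 4 | gray
After ORDER BY (1 rows):
teams.amt | teams.rank | depts.kind
90 | 4 | gray

== RESULT ==
teams.amt | teams.rank | depts.kind
90 | 4 | gray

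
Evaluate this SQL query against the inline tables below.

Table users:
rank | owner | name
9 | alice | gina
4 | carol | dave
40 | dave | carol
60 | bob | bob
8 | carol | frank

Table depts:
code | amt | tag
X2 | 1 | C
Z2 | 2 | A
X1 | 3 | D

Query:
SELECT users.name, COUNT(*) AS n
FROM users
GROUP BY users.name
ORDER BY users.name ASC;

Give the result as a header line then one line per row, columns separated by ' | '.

After GROUP BY (5 rows):
users.name | n
gina | 1
dave | 1
carol | 1
bob | 1
frank | 1
After ORDER BY (5 rows):
users.name | n
bob | 1
carol | 1
dave | 1
frank | 1
gina | 1

== RESULT ==
users.name | n
bob | 1
carol | 1
dave | 1
frank | 1
gina | 1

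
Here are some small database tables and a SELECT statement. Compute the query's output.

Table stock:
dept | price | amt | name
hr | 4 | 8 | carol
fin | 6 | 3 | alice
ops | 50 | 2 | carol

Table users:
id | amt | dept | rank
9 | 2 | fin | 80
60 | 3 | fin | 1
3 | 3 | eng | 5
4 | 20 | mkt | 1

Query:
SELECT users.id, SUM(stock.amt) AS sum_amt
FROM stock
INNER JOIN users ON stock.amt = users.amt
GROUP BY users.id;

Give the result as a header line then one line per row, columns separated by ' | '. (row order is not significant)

After JOIN users (3 rows):
stock.dept | stock.price | stock.amt | stock.name | users.id | users.amt | users.dept | users.rank
fin | 6 | 3 | alice | 60 | 3 | fin | 1
fin | 6 | 3 | alice | 3 | 3 | eng | 5
ops | 50 | 2 | carol | 9 | 2 | fin | 80
After GROUP BY (3 rows):
users.id | sum_amt
60 | 3
3 | 3
9 | 2

== RESULT ==
users.id | sum_amt
60 | 3
3 | 3
9 | 2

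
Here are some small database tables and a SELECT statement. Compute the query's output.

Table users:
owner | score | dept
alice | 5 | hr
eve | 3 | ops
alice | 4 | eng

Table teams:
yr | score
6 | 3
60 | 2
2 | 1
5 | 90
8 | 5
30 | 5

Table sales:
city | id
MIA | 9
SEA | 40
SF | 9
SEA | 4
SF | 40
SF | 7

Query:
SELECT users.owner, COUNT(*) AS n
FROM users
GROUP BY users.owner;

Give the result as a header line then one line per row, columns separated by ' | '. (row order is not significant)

== RESULT ==
users.owner | n
alice | 2
eve | 1

Derivation:
After GROUP BY (2 rows):
users.owner | n
alice | 2
eve | 1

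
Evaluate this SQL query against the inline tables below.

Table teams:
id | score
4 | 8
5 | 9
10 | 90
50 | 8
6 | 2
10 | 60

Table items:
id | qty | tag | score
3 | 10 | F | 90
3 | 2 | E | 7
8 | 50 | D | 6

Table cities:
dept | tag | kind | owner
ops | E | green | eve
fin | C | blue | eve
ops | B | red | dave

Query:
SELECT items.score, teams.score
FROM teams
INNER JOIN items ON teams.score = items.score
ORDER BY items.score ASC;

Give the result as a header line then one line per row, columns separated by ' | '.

== RESULT ==
items.score | teams.score
90 | 90

Derivation:
After JOIN items (1 rows):
teams.id | teams.score | items.id | items.qty | items.tag | items.score
10 | 90 | 3 | 10 | F | 90
After SELECT (1 rows):
items.score | teams.score
90 | 90
After ORDER BY (1 rows):
items.score | teams.score
90 | 90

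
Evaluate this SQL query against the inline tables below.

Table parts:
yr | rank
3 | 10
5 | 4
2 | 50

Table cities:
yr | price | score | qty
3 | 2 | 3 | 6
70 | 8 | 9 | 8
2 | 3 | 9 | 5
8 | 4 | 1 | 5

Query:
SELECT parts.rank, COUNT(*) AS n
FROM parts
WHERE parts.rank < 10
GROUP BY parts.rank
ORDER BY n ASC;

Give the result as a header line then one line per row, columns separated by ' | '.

== RESULT ==
parts.rank | n
4 | 1

Derivation:
After WHERE (1 rows):
parts.yr | parts.rank
5 | 4
After GROUP BY (1 rows):
parts.rank | n
4 | 1
After ORDER BY (1 rows):
parts.rank | n
4 | 1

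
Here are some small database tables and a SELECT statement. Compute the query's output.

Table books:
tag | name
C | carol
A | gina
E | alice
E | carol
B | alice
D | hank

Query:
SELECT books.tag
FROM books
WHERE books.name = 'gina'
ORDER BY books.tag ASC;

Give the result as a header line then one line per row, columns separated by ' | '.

== RESULT ==
books.tag
A

Derivation:
After WHERE (1 rows):
books.tag | books.name
A | gina
After SELECT (1 rows):
books.tag
A
After ORDER BY (1 rows):
books.tag
A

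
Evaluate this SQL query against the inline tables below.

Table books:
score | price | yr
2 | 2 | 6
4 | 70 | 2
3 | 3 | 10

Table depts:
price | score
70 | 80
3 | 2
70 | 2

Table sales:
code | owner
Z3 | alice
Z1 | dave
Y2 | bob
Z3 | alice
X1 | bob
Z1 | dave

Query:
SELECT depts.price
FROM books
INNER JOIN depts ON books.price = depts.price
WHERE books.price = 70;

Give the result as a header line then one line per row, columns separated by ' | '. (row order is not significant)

== RESULT ==
depts.price
70
70

Derivation:
After JOIN depts (3 rows):
books.score | books.price | books.yr | depts.price | depts.score
4 | 70 | 2 | 70 | 80
4 | 70 | 2 | 70 | 2
3 | 3 | 10 | 3 | 2
After WHERE (2 rows):
books.score | books.price | books.yr | depts.price | depts.score
4 | 70 | 2 | 70 | 80
4 | 70 | 2 | 70 | 2
After SELECT (2 rows):
depts.price
70
70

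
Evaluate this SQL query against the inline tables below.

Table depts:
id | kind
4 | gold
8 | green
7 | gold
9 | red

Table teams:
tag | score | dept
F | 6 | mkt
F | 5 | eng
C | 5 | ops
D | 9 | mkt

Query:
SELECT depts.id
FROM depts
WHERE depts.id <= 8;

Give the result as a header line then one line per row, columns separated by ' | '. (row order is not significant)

== RESULT ==
depts.id
4
8
7

Derivation:
After WHERE (3 rows):
depts.id | depts.kind
4 | gold
8 | green
7 | gold
After SELECT (3 rows):
depts.id
4
8
7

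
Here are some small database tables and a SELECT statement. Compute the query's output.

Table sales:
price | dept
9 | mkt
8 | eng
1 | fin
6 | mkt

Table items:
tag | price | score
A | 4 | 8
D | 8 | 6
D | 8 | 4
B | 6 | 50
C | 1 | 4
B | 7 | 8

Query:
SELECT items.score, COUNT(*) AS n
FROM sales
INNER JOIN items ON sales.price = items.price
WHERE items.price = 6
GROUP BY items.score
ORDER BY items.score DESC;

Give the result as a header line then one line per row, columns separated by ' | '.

After JOIN items (4 rows):
sales.price | sales.dept | items.tag | items.price | items.score
8 | eng | D | 8 | 6
8 | eng | D | 8 | 4
1 | fin | C | 1 | 4
6 | mkt | B | 6 | 50
After WHERE (1 rows):
sales.price | sales.dept | items.tag | items.price | items.score
6 | mkt | B | 6 | 50
After GROUP BY (1 rows):
items.score | n
50 | 1
After ORDER BY (1 rows):
items.score | n
50 | 1

== RESULT ==
items.score | n
50 | 1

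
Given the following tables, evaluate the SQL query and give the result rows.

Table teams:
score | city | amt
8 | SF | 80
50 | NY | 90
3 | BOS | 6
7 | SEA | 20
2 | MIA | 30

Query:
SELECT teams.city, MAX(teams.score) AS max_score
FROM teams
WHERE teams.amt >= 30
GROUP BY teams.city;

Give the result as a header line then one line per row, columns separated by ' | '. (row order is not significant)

== RESULT ==
teams.city | max_score
SF | 8
NY | 50
MIA | 2

Derivation:
After WHERE (3 rows):
teams.score | teams.city | teams.amt
8 | SF | 80
50 | NY | 90
2 | MIA | 30
After GROUP BY (3 rows):
teams.city | max_score
SF | 8
NY | 50
MIA | 2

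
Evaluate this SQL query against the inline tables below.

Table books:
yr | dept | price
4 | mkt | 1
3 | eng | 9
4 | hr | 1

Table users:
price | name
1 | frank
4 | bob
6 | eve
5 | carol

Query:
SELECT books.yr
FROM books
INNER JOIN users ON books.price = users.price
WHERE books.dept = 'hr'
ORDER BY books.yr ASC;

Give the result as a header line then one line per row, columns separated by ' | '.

After JOIN users (2 rows):
books.yr | books.dept | books.price | users.price | users.name
4 | mkt | 1 | 1 | frank
4 | hr | 1 | 1 | frank
After WHERE (1 rows):
books.yr | books.dept | books.price | users.price | users.name
4 | hr | 1 | 1 | frank
After SELECT (1 rows):
books.yr
4
After ORDER BY (1 rows):
books.yr
4

== RESULT ==
books.yr
4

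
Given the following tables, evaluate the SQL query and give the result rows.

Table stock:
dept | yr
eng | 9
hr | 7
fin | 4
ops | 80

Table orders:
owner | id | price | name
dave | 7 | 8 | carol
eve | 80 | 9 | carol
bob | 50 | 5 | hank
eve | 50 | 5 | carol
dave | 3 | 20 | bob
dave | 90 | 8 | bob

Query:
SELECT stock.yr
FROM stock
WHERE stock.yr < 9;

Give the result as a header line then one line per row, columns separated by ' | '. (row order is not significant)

After WHERE (2 rows):
stock.dept | stock.yr
hr | 7
fin | 4
After SELECT (2 rows):
stock.yr
7
4

== RESULT ==
stock.yr
7
4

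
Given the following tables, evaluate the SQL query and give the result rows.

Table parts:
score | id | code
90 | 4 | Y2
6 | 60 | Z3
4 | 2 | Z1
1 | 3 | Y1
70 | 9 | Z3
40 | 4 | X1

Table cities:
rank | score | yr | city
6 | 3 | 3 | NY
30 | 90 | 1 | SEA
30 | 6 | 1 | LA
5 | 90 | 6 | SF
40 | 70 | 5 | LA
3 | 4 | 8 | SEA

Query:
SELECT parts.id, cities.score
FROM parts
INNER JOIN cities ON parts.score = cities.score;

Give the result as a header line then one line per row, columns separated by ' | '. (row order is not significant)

== RESULT ==
parts.id | cities.score
4 | 90
4 | 90
60 | 6
2 | 4
9 | 70

Derivation:
After JOIN cities (5 rows):
parts.score | parts.id | parts.code | cities.rank | cities.score | cities.yr | cities.city
90 | 4 | Y2 | 30 | 90 | 1 | SEA
90 | 4 | Y2 | 5 | 90 | 6 | SF
6 | 60 | Z3 | 30 | 6 | 1 | LA
4 | 2 | Z1 | 3 | 4 | 8 | SEA
70 | 9 | Z3 | 40 | 70 | 5 | LA
After SELECT (5 rows):
parts.id | cities.score
4 | 90
4 | 90
60 | 6
2 | 4
9 | 70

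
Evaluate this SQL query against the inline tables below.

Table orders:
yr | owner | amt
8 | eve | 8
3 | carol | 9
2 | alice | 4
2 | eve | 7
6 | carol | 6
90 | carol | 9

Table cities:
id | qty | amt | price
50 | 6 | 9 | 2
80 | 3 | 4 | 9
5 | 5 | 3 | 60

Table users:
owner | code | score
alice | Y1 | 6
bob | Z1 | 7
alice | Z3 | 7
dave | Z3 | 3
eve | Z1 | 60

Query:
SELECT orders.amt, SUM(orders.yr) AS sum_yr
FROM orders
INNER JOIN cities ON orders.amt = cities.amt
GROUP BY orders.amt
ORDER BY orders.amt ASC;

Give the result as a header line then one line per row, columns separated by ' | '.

== RESULT ==
orders.amt | sum_yr
4 | 2
9 | 93

Derivation:
After JOIN cities (3 rows):
orders.yr | orders.owner | orders.amt | cities.id | cities.qty | cities.amt | cities.price
3 | carol | 9 | 50 | 6 | 9 | 2
2 | alice | 4 | 80 | 3 | 4 | 9
90 | carol | 9 | 50 | 6 | 9 | 2
After GROUP BY (2 rows):
orders.amt | sum_yr
9 | 93
4 | 2
After ORDER BY (2 rows):
orders.amt | sum_yr
4 | 2
9 | 93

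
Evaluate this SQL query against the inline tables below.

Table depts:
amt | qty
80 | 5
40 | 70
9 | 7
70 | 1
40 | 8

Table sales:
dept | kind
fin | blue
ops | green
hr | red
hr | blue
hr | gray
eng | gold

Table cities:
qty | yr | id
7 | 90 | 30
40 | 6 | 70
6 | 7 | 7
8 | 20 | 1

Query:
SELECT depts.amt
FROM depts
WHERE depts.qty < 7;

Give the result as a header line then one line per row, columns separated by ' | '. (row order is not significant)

== RESULT ==
depts.amt
80
70

Derivation:
After WHERE (2 rows):
depts.amt | depts.qty
80 | 5
70 | 1
After SELECT (2 rows):
depts.amt
80
70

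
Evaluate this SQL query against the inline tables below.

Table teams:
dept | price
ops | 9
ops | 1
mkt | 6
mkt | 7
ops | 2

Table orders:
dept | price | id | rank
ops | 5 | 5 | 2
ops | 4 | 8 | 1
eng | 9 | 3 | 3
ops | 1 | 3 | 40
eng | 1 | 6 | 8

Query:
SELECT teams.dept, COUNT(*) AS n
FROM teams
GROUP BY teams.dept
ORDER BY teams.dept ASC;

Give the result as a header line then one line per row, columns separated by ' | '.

== RESULT ==
teams.dept | n
mkt | 2
ops | 3

Derivation:
After GROUP BY (2 rows):
teams.dept | n
ops | 3
mkt | 2
After ORDER BY (2 rows):
teams.dept | n
mkt | 2
ops | 3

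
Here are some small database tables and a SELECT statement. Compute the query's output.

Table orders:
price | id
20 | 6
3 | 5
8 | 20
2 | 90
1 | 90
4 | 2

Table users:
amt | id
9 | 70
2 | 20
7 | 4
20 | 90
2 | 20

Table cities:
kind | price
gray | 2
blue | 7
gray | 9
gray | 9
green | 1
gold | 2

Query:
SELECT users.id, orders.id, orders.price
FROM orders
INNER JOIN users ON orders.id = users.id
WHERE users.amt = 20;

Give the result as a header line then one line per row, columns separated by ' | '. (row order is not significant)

== RESULT ==
users.id | orders.id | orders.price
90 | 90 | 2
90 | 90 | 1

Derivation:
After JOIN users (4 rows):
orders.price | orders.id | users.amt | users.id
8 | 20 | 2 | 20
8 | 20 | 2 | 20
2 | 90 | 20 | 90
1 | 90 | 20 | 90
After WHERE (2 rows):
orders.price | orders.id | users.amt | users.id
2 | 90 | 20 | 90
1 | 90 | 20 | 90
After SELECT (2 rows):
users.id | orders.id | orders.price
90 | 90 | 2
90 | 90 | 1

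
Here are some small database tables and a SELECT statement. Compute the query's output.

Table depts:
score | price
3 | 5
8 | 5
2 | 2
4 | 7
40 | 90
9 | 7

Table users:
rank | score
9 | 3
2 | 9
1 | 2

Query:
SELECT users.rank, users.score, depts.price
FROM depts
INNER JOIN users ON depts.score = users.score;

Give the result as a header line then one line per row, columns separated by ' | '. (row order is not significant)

After JOIN users (3 rows):
depts.score | depts.price | users.rank | users.score
3 | 5 | 9 | 3
2 | 2 | 1 | 2
9 | 7 | 2 | 9
After SELECT (3 rows):
users.rank | users.score | depts.price
9 | 3 | 5
1 | 2 | 2
2 | 9 | 7

== RESULT ==
users.rank | users.score | depts.price
9 | 3 | 5
1 | 2 | 2
2 | 9 | 7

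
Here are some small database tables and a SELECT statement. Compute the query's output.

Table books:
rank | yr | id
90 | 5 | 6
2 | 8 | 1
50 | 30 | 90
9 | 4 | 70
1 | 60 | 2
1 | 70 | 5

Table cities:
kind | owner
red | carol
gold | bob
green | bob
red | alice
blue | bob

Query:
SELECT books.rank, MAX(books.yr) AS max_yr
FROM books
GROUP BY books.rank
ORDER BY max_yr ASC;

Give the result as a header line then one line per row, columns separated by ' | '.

After GROUP BY (5 rows):
books.rank | max_yr
90 | 5
2 | 8
50 | 30
9 | 4
1 | 70
After ORDER BY (5 rows):
books.rank | max_yr
9 | 4
90 | 5
2 | 8
50 | 30
1 | 70

== RESULT ==
books.rank | max_yr
9 | 4
90 | 5
2 | 8
50 | 30
1 | 70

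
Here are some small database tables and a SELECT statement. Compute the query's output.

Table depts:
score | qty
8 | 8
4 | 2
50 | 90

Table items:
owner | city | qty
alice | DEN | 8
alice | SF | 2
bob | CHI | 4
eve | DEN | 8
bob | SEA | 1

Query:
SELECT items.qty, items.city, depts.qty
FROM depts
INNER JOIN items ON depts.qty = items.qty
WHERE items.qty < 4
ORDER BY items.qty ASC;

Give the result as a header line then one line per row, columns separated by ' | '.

After JOIN items (3 rows):
depts.score | depts.qty | items.owner | items.city | items.qty
8 | 8 | alice | DEN | 8
8 | 8 | eve | DEN | 8
4 | 2 | alice | SF | 2
After WHERE (1 rows):
depts.score | depts.qty | items.owner | items.city | items.qty
4 | 2 | alice | SF | 2
After SELECT (1 rows):
items.qty | items.city | depts.qty
2 | SF | 2
After ORDER BY (1 rows):
items.qty | items.city | depts.qty
2 | SF | 2

== RESULT ==
items.qty | items.city | depts.qty
2 | SF | 2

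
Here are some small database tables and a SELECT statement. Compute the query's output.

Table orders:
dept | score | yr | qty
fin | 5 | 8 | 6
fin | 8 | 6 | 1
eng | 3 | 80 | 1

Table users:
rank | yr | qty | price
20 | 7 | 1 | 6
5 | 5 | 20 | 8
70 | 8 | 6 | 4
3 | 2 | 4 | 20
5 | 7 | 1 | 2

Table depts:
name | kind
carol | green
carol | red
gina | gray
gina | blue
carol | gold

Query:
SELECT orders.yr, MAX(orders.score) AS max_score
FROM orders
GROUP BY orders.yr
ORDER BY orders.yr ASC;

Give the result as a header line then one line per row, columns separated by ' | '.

After GROUP BY (3 rows):
orders.yr | max_score
8 | 5
6 | 8
80 | 3
After ORDER BY (3 rows):
orders.yr | max_score
6 | 8
8 | 5
80 | 3

== RESULT ==
orders.yr | max_score
6 | 8
8 | 5
80 | 3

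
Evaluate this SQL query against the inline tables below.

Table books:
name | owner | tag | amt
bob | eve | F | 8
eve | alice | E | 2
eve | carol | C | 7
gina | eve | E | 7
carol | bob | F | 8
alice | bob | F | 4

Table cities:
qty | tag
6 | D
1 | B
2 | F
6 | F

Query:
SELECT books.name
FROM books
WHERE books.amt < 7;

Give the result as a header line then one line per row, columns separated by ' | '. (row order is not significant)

== RESULT ==
books.name
eve
alice

Derivation:
After WHERE (2 rows):
books.name | books.owner | books.tag | books.amt
eve | alice | E | 2
alice | bob | F | 4
After SELECT (2 rows):
books.name
eve
alice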